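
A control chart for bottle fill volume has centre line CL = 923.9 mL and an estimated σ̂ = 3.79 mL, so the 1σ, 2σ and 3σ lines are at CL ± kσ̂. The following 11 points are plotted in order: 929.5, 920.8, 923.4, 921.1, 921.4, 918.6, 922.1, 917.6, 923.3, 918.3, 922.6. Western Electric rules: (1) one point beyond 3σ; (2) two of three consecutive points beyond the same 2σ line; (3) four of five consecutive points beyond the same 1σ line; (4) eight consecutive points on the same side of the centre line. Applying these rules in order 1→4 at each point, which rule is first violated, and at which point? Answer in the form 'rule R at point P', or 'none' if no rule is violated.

rule 4 at point 9

Zone of each point (C = within 1σ̂, B = 1σ̂–2σ̂, A = 2σ̂–3σ̂, * = beyond 3σ̂; sign = side of CL): 1:+B, 2:-C, 3:-C, 4:-C, 5:-C, 6:-B, 7:-C, 8:-B, 9:-C, 10:-B, 11:-C
Rule 4 (eight consecutive points on the same side of the centre line) is satisfied at point 9.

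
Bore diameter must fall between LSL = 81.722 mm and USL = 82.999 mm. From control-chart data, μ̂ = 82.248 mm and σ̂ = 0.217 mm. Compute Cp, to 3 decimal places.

0.981

Cp = (USL − LSL) / (6σ̂) = (82.999 − 81.722) / (6 × 0.217) = 1.2770 / 1.3020 = 0.9808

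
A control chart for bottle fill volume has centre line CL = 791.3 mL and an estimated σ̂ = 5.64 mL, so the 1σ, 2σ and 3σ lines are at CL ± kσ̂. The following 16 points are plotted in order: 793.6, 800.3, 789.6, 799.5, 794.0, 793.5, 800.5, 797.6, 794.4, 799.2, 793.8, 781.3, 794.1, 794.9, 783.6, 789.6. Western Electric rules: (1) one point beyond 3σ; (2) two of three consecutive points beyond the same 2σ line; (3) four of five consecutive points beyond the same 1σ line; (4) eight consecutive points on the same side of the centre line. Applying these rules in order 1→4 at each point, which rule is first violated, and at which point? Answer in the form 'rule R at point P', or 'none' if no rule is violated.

rule 4 at point 11

Zone of each point (C = within 1σ̂, B = 1σ̂–2σ̂, A = 2σ̂–3σ̂, * = beyond 3σ̂; sign = side of CL): 1:+C, 2:+B, 3:-C, 4:+B, 5:+C, 6:+C, 7:+B, 8:+B, 9:+C, 10:+B, 11:+C, 12:-B, 13:+C, 14:+C, 15:-B, 16:-C
Rule 4 (eight consecutive points on the same side of the centre line) is satisfied at point 11.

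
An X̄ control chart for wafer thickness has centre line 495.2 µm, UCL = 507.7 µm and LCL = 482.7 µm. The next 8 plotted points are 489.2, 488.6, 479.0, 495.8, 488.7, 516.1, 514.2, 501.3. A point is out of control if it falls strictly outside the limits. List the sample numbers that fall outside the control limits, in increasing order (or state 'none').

3, 6, 7

Compare each point to [482.7, 507.7]: sample 3 = 479.0 < LCL; sample 6 = 516.1 > UCL; sample 7 = 514.2 > UCL.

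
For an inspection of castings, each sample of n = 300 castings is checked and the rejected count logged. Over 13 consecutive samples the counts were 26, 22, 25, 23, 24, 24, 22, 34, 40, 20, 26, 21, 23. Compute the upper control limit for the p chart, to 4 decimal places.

0.1328

p̄ = Σdᵢ / (k·n) = 330 / (13 × 300) = 0.08462
UCL = p̄ + 3·√(p̄(1−p̄)/n) = 0.08462 + 3 × √(0.08462×0.91538/300) = 0.08462 + 3 × 0.01607 = 0.13282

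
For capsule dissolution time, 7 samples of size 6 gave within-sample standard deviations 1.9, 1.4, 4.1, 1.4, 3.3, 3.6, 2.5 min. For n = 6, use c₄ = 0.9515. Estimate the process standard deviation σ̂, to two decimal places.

s̄ = (1.9 + 1.4 + 4.1 + 1.4 + 3.3 + 3.6 + 2.5) / 7 = 2.6000
σ̂ = s̄ / c₄ = 2.6000 / 0.9515 = 2.7325

2.73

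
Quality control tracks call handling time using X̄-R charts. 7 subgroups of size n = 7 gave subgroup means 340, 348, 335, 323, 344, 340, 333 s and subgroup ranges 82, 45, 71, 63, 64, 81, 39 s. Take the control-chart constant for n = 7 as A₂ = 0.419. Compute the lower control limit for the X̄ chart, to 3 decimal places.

310.935

X̄̄ = (340 + 348 + 335 + 323 + 344 + 340 + 333) / 7 = 2363.0000 / 7 = 337.5714
R̄ = (82 + 45 + 71 + 63 + 64 + 81 + 39) / 7 = 445.0000 / 7 = 63.5714
LCL = X̄̄ − A₂·R̄ = 337.5714 − 0.419 × 63.5714 = 310.9350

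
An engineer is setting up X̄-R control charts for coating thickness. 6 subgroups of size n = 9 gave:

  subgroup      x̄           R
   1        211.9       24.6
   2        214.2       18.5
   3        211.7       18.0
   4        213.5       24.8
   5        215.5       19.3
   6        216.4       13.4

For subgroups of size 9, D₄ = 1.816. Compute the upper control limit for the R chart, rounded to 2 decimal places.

35.90

R̄ = (24.6 + 18.5 + 18.0 + 24.8 + 19.3 + 13.4) / 6 = 118.6000 / 6 = 19.7667
UCL_R = D₄·R̄ = 1.816 × 19.7667 = 35.8963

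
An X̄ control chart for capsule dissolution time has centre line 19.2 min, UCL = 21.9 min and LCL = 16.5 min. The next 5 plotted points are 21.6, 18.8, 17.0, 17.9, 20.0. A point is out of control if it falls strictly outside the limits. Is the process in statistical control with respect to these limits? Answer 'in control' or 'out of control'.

in control

All 5 points lie within [16.5, 21.9].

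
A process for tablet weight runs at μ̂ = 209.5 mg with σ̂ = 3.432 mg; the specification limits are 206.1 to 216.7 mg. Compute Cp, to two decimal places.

0.51

Cp = (USL − LSL) / (6σ̂) = (216.7 − 206.1) / (6 × 3.432) = 10.6000 / 20.5920 = 0.5148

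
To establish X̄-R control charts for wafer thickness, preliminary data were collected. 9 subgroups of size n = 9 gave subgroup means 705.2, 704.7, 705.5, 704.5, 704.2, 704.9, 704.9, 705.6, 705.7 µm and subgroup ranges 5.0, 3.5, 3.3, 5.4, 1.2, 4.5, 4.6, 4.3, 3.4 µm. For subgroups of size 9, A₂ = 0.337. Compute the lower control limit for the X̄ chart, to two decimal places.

X̄̄ = (705.2 + 704.7 + 705.5 + 704.5 + 704.2 + 704.9 + 704.9 + 705.6 + 705.7) / 9 = 6345.2000 / 9 = 705.0222
R̄ = (5.0 + 3.5 + 3.3 + 5.4 + 1.2 + 4.5 + 4.6 + 4.3 + 3.4) / 9 = 35.2000 / 9 = 3.9111
LCL = X̄̄ − A₂·R̄ = 705.0222 − 0.337 × 3.9111 = 703.7042

703.70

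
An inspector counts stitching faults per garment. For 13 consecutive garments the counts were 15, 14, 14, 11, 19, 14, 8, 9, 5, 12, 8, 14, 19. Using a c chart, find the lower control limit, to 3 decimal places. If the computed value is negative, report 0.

c̄ = (15 + 14 + 14 + 11 + 19 + 14 + 8 + 9 + 5 + 12 + 8 + 14 + 19) / 13 = 162 / 13 = 12.4615
LCL = c̄ − 3√c̄ = 12.4615 − 3 × 3.5301 = 1.8713

1.871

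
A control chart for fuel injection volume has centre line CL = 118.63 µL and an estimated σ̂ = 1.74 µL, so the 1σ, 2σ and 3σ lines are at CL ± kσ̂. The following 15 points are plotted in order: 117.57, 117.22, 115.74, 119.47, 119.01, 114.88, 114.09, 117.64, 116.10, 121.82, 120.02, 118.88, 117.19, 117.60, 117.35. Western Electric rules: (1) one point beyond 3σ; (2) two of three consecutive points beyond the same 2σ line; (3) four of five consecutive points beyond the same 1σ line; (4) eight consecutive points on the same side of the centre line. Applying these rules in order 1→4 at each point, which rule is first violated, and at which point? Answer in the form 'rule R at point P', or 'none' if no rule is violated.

rule 2 at point 7

Zone of each point (C = within 1σ̂, B = 1σ̂–2σ̂, A = 2σ̂–3σ̂, * = beyond 3σ̂; sign = side of CL): 1:-C, 2:-C, 3:-B, 4:+C, 5:+C, 6:-A, 7:-A, 8:-C, 9:-B, 10:+B, 11:+C, 12:+C, 13:-C, 14:-C, 15:-C
Rule 2 (two of three consecutive points beyond the same 2σ limit) is satisfied at point 7.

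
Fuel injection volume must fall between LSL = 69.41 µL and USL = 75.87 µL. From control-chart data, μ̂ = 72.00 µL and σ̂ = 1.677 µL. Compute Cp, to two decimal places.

Cp = (USL − LSL) / (6σ̂) = (75.87 − 69.41) / (6 × 1.677) = 6.4600 / 10.0620 = 0.6420

0.64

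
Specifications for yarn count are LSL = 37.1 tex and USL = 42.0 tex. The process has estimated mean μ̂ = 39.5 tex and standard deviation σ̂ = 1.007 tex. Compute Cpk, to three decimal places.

Cpu = (USL − μ̂) / (3σ̂) = (42.0 − 39.5) / (3 × 1.007) = 0.8275; Cpl = (μ̂ − LSL) / (3σ̂) = (39.5 − 37.1) / (3 × 1.007) = 0.7944; Cpk = min(Cpu, Cpl) = 0.7944

0.794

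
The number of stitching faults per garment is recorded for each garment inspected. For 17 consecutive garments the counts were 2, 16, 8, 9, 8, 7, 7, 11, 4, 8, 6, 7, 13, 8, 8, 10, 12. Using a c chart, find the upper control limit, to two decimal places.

17.20

c̄ = (2 + 16 + 8 + 9 + 8 + 7 + 7 + 11 + 4 + 8 + 6 + 7 + 13 + 8 + 8 + 10 + 12) / 17 = 144 / 17 = 8.4706
UCL = c̄ + 3√c̄ = 8.4706 + 3 × √8.4706 = 8.4706 + 3 × 2.9104 = 17.2019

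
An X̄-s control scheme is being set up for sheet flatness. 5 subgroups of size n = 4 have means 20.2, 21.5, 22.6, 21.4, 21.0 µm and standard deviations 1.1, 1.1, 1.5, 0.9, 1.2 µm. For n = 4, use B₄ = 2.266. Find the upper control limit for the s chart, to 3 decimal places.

2.629

s̄ = (1.1 + 1.1 + 1.5 + 0.9 + 1.2) / 5 = 1.1600
UCL_s = B₄·s̄ = 2.266 × 1.1600 = 2.6286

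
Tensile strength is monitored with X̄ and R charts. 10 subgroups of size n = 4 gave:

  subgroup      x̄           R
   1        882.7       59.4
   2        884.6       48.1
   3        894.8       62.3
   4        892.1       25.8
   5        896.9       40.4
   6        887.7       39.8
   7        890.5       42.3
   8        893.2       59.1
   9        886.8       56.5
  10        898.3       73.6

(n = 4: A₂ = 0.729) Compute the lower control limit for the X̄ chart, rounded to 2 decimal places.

X̄̄ = (882.7 + 884.6 + 894.8 + 892.1 + 896.9 + 887.7 + 890.5 + 893.2 + 886.8 + 898.3) / 10 = 8907.6000 / 10 = 890.7600
R̄ = (59.4 + 48.1 + 62.3 + 25.8 + 40.4 + 39.8 + 42.3 + 59.1 + 56.5 + 73.6) / 10 = 507.3000 / 10 = 50.7300
LCL = X̄̄ − A₂·R̄ = 890.7600 − 0.729 × 50.7300 = 853.7778

853.78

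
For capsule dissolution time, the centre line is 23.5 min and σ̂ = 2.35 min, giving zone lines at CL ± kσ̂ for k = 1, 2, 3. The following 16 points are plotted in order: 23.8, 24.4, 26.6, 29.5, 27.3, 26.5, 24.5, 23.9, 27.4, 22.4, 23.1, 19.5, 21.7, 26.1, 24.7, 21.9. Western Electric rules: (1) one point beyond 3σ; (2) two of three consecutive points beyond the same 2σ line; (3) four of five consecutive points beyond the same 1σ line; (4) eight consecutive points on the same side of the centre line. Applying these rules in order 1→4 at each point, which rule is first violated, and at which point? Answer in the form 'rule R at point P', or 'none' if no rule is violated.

Zone of each point (C = within 1σ̂, B = 1σ̂–2σ̂, A = 2σ̂–3σ̂, * = beyond 3σ̂; sign = side of CL): 1:+C, 2:+C, 3:+B, 4:+A, 5:+B, 6:+B, 7:+C, 8:+C, 9:+B, 10:-C, 11:-C, 12:-B, 13:-C, 14:+B, 15:+C, 16:-C
Rule 3 (four of five consecutive points beyond the same 1σ limit) is satisfied at point 6.

rule 3 at point 6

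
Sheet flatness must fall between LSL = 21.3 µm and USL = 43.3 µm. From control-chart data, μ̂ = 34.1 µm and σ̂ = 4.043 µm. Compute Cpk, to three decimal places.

Cpu = (USL − μ̂) / (3σ̂) = (43.3 − 34.1) / (3 × 4.043) = 0.7585; Cpl = (μ̂ − LSL) / (3σ̂) = (34.1 − 21.3) / (3 × 4.043) = 1.0553; Cpk = min(Cpu, Cpl) = 0.7585

0.759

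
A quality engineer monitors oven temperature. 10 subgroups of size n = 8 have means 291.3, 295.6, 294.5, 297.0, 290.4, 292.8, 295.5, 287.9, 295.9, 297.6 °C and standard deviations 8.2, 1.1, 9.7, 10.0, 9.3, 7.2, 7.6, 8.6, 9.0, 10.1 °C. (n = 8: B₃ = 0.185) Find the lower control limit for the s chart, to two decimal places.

s̄ = (8.2 + 1.1 + 9.7 + 10.0 + 9.3 + 7.2 + 7.6 + 8.6 + 9.0 + 10.1) / 10 = 8.0800
LCL_s = B₃·s̄ = 0.185 × 8.0800 = 1.4948

1.49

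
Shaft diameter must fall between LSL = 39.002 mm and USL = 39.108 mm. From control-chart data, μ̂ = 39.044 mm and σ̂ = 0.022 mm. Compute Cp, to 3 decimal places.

0.803

Cp = (USL − LSL) / (6σ̂) = (39.108 − 39.002) / (6 × 0.022) = 0.1060 / 0.1320 = 0.8030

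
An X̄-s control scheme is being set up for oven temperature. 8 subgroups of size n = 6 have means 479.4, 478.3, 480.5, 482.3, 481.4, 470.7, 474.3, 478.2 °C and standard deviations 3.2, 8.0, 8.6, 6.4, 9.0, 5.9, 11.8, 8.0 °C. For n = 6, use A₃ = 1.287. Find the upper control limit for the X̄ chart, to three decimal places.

487.935

X̄̄ = (479.4 + 478.3 + 480.5 + 482.3 + 481.4 + 470.7 + 474.3 + 478.2) / 8 = 478.1375
s̄ = (3.2 + 8.0 + 8.6 + 6.4 + 9.0 + 5.9 + 11.8 + 8.0) / 8 = 7.6125
UCL = X̄̄ + A₃·s̄ = 478.1375 + 1.287 × 7.6125 = 487.9348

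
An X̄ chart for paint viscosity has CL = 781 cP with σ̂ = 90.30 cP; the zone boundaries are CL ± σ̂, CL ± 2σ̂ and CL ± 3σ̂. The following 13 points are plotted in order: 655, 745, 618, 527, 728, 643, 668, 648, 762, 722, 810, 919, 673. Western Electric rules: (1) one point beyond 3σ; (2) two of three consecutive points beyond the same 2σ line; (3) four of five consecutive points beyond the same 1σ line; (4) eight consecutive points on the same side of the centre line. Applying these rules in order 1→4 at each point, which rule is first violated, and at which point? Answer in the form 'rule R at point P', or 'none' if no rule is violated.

rule 3 at point 7

Zone of each point (C = within 1σ̂, B = 1σ̂–2σ̂, A = 2σ̂–3σ̂, * = beyond 3σ̂; sign = side of CL): 1:-B, 2:-C, 3:-B, 4:-A, 5:-C, 6:-B, 7:-B, 8:-B, 9:-C, 10:-C, 11:+C, 12:+B, 13:-B
Rule 3 (four of five consecutive points beyond the same 1σ limit) is satisfied at point 7.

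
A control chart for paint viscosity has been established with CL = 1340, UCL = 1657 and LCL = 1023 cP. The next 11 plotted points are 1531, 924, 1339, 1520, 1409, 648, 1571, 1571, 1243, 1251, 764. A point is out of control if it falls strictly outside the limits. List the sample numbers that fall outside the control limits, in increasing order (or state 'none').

2, 6, 11

Compare each point to [1023, 1657]: sample 2 = 924 < LCL; sample 6 = 648 < LCL; sample 11 = 764 < LCL.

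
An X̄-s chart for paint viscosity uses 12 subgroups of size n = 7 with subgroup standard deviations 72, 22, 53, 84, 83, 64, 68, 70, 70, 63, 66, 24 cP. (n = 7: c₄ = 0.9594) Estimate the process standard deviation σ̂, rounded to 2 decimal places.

64.19

s̄ = (72 + 22 + 53 + 84 + 83 + 64 + 68 + 70 + 70 + 63 + 66 + 24) / 12 = 61.5833
σ̂ = s̄ / c₄ = 61.5833 / 0.9594 = 64.1894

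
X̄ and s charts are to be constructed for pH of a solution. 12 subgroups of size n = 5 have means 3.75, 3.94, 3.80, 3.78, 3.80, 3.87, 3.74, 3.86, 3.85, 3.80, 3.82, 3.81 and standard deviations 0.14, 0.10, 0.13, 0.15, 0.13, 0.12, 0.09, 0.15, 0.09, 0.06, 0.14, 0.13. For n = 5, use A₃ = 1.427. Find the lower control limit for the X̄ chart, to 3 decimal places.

X̄̄ = (3.75 + 3.94 + 3.80 + 3.78 + 3.80 + 3.87 + 3.74 + 3.86 + 3.85 + 3.80 + 3.82 + 3.81) / 12 = 3.8183
s̄ = (0.14 + 0.10 + 0.13 + 0.15 + 0.13 + 0.12 + 0.09 + 0.15 + 0.09 + 0.06 + 0.14 + 0.13) / 12 = 0.1192
LCL = X̄̄ − A₃·s̄ = 3.8183 − 1.427 × 0.1192 = 3.6483

3.648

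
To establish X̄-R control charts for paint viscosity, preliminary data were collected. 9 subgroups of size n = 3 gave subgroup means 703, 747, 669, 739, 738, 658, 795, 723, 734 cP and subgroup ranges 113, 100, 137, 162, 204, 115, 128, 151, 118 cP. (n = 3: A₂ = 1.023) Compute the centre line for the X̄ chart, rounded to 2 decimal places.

X̄̄ = (703 + 747 + 669 + 739 + 738 + 658 + 795 + 723 + 734) / 9 = 6506.0000 / 9 = 722.8889
CL = X̄̄ = 722.8889

722.89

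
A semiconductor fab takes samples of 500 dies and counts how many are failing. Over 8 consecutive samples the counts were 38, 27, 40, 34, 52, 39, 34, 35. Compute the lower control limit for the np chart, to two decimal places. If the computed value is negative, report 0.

p̄ = Σdᵢ / (k·n) = 299 / (8 × 500) = 0.07475
LCL = np̄ − 3·√(np̄(1−p̄)) = 37.3750 − 3 × 5.8806 = 19.7333

19.73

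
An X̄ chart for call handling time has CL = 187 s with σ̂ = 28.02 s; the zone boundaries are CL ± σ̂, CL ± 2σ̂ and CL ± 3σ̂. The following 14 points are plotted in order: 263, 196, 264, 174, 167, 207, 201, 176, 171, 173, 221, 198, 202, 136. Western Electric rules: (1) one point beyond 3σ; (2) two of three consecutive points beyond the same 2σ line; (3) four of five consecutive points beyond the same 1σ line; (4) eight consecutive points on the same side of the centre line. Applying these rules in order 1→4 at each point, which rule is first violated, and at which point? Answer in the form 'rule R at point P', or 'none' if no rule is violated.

rule 2 at point 3

Zone of each point (C = within 1σ̂, B = 1σ̂–2σ̂, A = 2σ̂–3σ̂, * = beyond 3σ̂; sign = side of CL): 1:+A, 2:+C, 3:+A, 4:-C, 5:-C, 6:+C, 7:+C, 8:-C, 9:-C, 10:-C, 11:+B, 12:+C, 13:+C, 14:-B
Rule 2 (two of three consecutive points beyond the same 2σ limit) is satisfied at point 3.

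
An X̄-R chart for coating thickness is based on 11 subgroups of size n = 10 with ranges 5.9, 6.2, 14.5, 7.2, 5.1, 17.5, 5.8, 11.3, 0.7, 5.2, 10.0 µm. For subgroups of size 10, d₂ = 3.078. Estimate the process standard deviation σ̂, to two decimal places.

R̄ = (5.9 + 6.2 + 14.5 + 7.2 + 5.1 + 17.5 + 5.8 + 11.3 + 0.7 + 5.2 + 10.0) / 11 = 8.1273
σ̂ = R̄ / d₂ = 8.1273 / 3.078 = 2.6404

2.64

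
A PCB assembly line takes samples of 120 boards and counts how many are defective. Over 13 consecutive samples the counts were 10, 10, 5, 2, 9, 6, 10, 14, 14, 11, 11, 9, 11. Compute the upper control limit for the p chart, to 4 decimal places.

p̄ = Σdᵢ / (k·n) = 122 / (13 × 120) = 0.07821
UCL = p̄ + 3·√(p̄(1−p̄)/n) = 0.07821 + 3 × √(0.07821×0.92179/120) = 0.07821 + 3 × 0.02451 = 0.15174

0.1517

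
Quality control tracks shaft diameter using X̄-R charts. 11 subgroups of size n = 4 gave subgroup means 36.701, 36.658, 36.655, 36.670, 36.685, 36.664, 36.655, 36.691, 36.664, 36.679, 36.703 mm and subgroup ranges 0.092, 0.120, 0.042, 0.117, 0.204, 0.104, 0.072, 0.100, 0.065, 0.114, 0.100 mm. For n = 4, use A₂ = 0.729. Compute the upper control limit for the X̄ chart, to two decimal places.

36.75

X̄̄ = (36.701 + 36.658 + 36.655 + 36.670 + 36.685 + 36.664 + 36.655 + 36.691 + 36.664 + 36.679 + 36.703) / 11 = 403.4250 / 11 = 36.6750
R̄ = (0.092 + 0.120 + 0.042 + 0.117 + 0.204 + 0.104 + 0.072 + 0.100 + 0.065 + 0.114 + 0.100) / 11 = 1.1300 / 11 = 0.1027
UCL = X̄̄ + A₂·R̄ = 36.6750 + 0.729 × 0.1027 = 36.7499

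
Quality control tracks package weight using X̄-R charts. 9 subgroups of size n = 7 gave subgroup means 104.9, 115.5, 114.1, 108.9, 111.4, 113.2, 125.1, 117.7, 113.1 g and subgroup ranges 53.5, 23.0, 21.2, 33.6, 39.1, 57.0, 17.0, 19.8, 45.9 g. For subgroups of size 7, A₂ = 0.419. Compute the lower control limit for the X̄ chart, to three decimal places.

99.330

X̄̄ = (104.9 + 115.5 + 114.1 + 108.9 + 111.4 + 113.2 + 125.1 + 117.7 + 113.1) / 9 = 1023.9000 / 9 = 113.7667
R̄ = (53.5 + 23.0 + 21.2 + 33.6 + 39.1 + 57.0 + 17.0 + 19.8 + 45.9) / 9 = 310.1000 / 9 = 34.4556
LCL = X̄̄ − A₂·R̄ = 113.7667 − 0.419 × 34.4556 = 99.3298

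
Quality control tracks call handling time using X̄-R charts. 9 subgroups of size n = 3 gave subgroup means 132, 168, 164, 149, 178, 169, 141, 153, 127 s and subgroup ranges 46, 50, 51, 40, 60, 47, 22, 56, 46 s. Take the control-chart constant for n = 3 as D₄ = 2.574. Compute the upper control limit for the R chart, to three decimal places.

R̄ = (46 + 50 + 51 + 40 + 60 + 47 + 22 + 56 + 46) / 9 = 418.0000 / 9 = 46.4444
UCL_R = D₄·R̄ = 2.574 × 46.4444 = 119.5480

119.548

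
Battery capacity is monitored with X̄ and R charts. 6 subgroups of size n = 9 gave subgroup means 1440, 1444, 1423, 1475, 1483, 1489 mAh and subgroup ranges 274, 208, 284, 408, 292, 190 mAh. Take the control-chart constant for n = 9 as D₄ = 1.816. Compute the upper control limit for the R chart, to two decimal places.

501.22

R̄ = (274 + 208 + 284 + 408 + 292 + 190) / 6 = 1656.0000 / 6 = 276.0000
UCL_R = D₄·R̄ = 1.816 × 276.0000 = 501.2160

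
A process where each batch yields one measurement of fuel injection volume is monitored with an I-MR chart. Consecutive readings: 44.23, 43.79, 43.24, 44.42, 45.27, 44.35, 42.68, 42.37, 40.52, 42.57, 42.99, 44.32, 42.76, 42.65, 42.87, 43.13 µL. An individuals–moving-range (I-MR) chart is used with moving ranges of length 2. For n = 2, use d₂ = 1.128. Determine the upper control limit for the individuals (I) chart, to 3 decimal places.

X̄ = (44.23 + 43.79 + 43.24 + 44.42 + 45.27 + 44.35 + 42.68 + 42.37 + 40.52 + 42.57 + 42.99 + 44.32 + 42.76 + 42.65 + 42.87 + 43.13) / 16 = 43.2600
Moving ranges: 0.44, 0.55, 1.18, 0.85, 0.92, 1.67, 0.31, 1.85, 2.05, 0.42, 1.33, 1.56, 0.11, 0.22, 0.26; M̄R̄ = 13.7200 / 15 = 0.9147
UCL = X̄ + 3·M̄R̄/d₂ = 43.2600 + 3 × 0.9147 / 1.128 = 45.6926

45.693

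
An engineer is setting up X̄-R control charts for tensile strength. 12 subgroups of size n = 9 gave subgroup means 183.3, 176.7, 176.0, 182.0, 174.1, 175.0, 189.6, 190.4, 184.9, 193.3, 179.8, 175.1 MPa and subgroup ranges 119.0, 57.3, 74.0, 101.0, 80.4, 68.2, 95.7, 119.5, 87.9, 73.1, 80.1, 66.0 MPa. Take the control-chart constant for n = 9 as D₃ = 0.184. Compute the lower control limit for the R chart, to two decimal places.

15.67

R̄ = (119.0 + 57.3 + 74.0 + 101.0 + 80.4 + 68.2 + 95.7 + 119.5 + 87.9 + 73.1 + 80.1 + 66.0) / 12 = 1022.2000 / 12 = 85.1833
LCL_R = D₃·R̄ = 0.184 × 85.1833 = 15.6737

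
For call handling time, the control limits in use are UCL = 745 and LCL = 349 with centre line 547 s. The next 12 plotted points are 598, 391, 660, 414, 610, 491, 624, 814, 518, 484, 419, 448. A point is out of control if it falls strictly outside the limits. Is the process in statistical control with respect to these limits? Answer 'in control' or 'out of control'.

out of control

Compare each point to [349, 745]: sample 8 = 814 > UCL.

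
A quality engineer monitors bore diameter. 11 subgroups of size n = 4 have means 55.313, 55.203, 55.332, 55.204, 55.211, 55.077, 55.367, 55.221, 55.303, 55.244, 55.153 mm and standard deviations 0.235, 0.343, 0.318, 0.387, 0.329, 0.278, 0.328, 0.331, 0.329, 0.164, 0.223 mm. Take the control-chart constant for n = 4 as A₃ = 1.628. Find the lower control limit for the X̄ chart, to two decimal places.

54.76

X̄̄ = (55.313 + 55.203 + 55.332 + 55.204 + 55.211 + 55.077 + 55.367 + 55.221 + 55.303 + 55.244 + 55.153) / 11 = 55.2389
s̄ = (0.235 + 0.343 + 0.318 + 0.387 + 0.329 + 0.278 + 0.328 + 0.331 + 0.329 + 0.164 + 0.223) / 11 = 0.2968
LCL = X̄̄ − A₃·s̄ = 55.2389 − 1.628 × 0.2968 = 54.7557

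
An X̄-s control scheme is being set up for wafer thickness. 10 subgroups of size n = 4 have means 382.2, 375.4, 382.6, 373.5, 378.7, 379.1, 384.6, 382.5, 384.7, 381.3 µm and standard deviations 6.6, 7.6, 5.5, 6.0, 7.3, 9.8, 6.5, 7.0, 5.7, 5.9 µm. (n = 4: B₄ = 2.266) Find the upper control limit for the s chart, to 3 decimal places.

15.386

s̄ = (6.6 + 7.6 + 5.5 + 6.0 + 7.3 + 9.8 + 6.5 + 7.0 + 5.7 + 5.9) / 10 = 6.7900
UCL_s = B₄·s̄ = 2.266 × 6.7900 = 15.3861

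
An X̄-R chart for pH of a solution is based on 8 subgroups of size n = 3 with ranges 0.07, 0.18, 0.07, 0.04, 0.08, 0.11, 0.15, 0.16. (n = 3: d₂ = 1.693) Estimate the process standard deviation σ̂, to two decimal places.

0.06

R̄ = (0.07 + 0.18 + 0.07 + 0.04 + 0.08 + 0.11 + 0.15 + 0.16) / 8 = 0.1075
σ̂ = R̄ / d₂ = 0.1075 / 1.693 = 0.0635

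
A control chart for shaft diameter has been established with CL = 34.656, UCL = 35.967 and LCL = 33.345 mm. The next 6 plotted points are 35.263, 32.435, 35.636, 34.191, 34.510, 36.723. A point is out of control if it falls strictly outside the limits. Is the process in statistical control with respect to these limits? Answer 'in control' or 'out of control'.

Compare each point to [33.345, 35.967]: sample 2 = 32.435 < LCL; sample 6 = 36.723 > UCL.

out of control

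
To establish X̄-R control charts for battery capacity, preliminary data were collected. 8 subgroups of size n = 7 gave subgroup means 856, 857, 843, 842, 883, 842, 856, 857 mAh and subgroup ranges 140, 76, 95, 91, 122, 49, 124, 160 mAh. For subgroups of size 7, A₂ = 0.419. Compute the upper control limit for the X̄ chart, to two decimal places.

899.39

X̄̄ = (856 + 857 + 843 + 842 + 883 + 842 + 856 + 857) / 8 = 6836.0000 / 8 = 854.5000
R̄ = (140 + 76 + 95 + 91 + 122 + 49 + 124 + 160) / 8 = 857.0000 / 8 = 107.1250
UCL = X̄̄ + A₂·R̄ = 854.5000 + 0.419 × 107.1250 = 899.3854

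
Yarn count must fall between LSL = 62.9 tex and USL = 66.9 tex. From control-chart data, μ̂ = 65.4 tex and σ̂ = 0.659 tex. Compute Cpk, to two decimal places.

0.76

Cpu = (USL − μ̂) / (3σ̂) = (66.9 − 65.4) / (3 × 0.659) = 0.7587; Cpl = (μ̂ − LSL) / (3σ̂) = (65.4 − 62.9) / (3 × 0.659) = 1.2645; Cpk = min(Cpu, Cpl) = 0.7587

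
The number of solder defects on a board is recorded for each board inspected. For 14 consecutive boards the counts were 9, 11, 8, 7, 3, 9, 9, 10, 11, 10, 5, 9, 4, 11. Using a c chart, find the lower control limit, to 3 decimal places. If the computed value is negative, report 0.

c̄ = (9 + 11 + 8 + 7 + 3 + 9 + 9 + 10 + 11 + 10 + 5 + 9 + 4 + 11) / 14 = 116 / 14 = 8.2857
LCL = c̄ − 3√c̄ = 8.2857 − 3 × 2.8785 = -0.3498 → 0 (cannot be negative)

0.000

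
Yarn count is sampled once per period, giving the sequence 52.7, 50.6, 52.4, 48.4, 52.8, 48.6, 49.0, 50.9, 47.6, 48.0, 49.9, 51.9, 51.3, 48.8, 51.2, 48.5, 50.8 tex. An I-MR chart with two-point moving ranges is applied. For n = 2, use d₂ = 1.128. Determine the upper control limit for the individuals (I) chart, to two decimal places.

X̄ = (52.7 + 50.6 + 52.4 + 48.4 + 52.8 + 48.6 + 49.0 + 50.9 + 47.6 + 48.0 + 49.9 + 51.9 + 51.3 + 48.8 + 51.2 + 48.5 + 50.8) / 17 = 50.2000
Moving ranges: 2.1, 1.8, 4.0, 4.4, 4.2, 0.4, 1.9, 3.3, 0.4, 1.9, 2.0, 0.6, 2.5, 2.4, 2.7, 2.3; M̄R̄ = 36.9000 / 16 = 2.3062
UCL = X̄ + 3·M̄R̄/d₂ = 50.2000 + 3 × 2.3062 / 1.128 = 56.3336

56.33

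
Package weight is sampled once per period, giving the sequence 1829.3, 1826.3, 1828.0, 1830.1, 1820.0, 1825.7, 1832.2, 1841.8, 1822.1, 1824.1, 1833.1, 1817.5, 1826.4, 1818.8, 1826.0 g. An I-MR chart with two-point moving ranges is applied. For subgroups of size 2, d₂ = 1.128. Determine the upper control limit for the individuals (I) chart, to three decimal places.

1847.410

X̄ = (1829.3 + 1826.3 + 1828.0 + 1830.1 + 1820.0 + 1825.7 + 1832.2 + 1841.8 + 1822.1 + 1824.1 + 1833.1 + 1817.5 + 1826.4 + 1818.8 + 1826.0) / 15 = 1826.7600
Moving ranges: 3.0, 1.7, 2.1, 10.1, 5.7, 6.5, 9.6, 19.7, 2.0, 9.0, 15.6, 8.9, 7.6, 7.2; M̄R̄ = 108.7000 / 14 = 7.7643
UCL = X̄ + 3·M̄R̄/d₂ = 1826.7600 + 3 × 7.7643 / 1.128 = 1847.4097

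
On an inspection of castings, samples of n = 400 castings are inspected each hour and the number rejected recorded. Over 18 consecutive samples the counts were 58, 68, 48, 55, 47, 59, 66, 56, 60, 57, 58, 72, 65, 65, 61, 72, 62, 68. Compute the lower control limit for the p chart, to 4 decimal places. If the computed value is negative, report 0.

0.0985

p̄ = Σdᵢ / (k·n) = 1097 / (18 × 400) = 0.15236
LCL = p̄ − 3·√(p̄(1−p̄)/n) = 0.15236 − 3 × 0.01797 = 0.09846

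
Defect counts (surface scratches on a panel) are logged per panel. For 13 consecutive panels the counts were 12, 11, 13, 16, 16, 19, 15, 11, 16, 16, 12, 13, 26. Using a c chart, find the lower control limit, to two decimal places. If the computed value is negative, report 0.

3.43

c̄ = (12 + 11 + 13 + 16 + 16 + 19 + 15 + 11 + 16 + 16 + 12 + 13 + 26) / 13 = 196 / 13 = 15.0769
LCL = c̄ − 3√c̄ = 15.0769 − 3 × 3.8829 = 3.4282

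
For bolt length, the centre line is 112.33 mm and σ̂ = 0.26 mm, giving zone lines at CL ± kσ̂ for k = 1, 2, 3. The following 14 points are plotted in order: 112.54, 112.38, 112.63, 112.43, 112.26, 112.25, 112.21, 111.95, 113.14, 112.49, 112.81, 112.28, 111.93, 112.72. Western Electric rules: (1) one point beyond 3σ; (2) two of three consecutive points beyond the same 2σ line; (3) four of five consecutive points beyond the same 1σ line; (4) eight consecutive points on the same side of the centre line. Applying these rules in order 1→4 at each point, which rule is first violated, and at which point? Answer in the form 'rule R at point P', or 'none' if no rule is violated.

Zone of each point (C = within 1σ̂, B = 1σ̂–2σ̂, A = 2σ̂–3σ̂, * = beyond 3σ̂; sign = side of CL): 1:+C, 2:+C, 3:+B, 4:+C, 5:-C, 6:-C, 7:-C, 8:-B, 9:+*, 10:+C, 11:+B, 12:-C, 13:-B, 14:+B
Rule 1 (one point beyond the 3σ limits) is satisfied at point 9.

rule 1 at point 9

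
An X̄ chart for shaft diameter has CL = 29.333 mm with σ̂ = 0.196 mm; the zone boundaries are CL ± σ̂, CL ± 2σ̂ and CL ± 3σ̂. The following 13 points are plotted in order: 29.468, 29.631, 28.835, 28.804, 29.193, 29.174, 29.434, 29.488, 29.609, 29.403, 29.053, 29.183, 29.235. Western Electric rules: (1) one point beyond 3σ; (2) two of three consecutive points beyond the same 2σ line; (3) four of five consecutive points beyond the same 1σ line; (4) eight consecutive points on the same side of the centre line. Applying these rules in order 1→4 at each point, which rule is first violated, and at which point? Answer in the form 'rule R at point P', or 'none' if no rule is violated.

rule 2 at point 4

Zone of each point (C = within 1σ̂, B = 1σ̂–2σ̂, A = 2σ̂–3σ̂, * = beyond 3σ̂; sign = side of CL): 1:+C, 2:+B, 3:-A, 4:-A, 5:-C, 6:-C, 7:+C, 8:+C, 9:+B, 10:+C, 11:-B, 12:-C, 13:-C
Rule 2 (two of three consecutive points beyond the same 2σ limit) is satisfied at point 4.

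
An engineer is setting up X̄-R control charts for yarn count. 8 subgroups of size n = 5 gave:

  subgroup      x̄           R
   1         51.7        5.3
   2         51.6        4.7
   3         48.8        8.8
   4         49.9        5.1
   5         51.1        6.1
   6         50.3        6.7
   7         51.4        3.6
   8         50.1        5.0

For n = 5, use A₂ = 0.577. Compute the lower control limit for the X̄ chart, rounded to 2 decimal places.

X̄̄ = (51.7 + 51.6 + 48.8 + 49.9 + 51.1 + 50.3 + 51.4 + 50.1) / 8 = 404.9000 / 8 = 50.6125
R̄ = (5.3 + 4.7 + 8.8 + 5.1 + 6.1 + 6.7 + 3.6 + 5.0) / 8 = 45.3000 / 8 = 5.6625
LCL = X̄̄ − A₂·R̄ = 50.6125 − 0.577 × 5.6625 = 47.3452

47.35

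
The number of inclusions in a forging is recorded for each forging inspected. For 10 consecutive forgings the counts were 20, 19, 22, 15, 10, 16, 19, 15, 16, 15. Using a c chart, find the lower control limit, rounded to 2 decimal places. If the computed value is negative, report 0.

c̄ = (20 + 19 + 22 + 15 + 10 + 16 + 19 + 15 + 16 + 15) / 10 = 167 / 10 = 16.7000
LCL = c̄ − 3√c̄ = 16.7000 − 3 × 4.0866 = 4.4403

4.44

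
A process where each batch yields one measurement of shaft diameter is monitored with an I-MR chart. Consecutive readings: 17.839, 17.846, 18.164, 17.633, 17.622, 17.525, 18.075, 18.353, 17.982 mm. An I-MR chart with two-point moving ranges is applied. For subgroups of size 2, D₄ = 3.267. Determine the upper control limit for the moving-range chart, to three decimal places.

0.883

Moving ranges: 0.007, 0.318, 0.531, 0.011, 0.097, 0.550, 0.278, 0.371; M̄R̄ = 2.1630 / 8 = 0.2704
UCL_MR = D₄·M̄R̄ = 3.267 × 0.2704 = 0.8833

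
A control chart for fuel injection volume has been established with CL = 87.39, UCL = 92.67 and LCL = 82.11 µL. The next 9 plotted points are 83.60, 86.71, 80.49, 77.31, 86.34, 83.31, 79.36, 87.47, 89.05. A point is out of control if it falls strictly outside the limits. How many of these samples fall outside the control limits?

Compare each point to [82.11, 92.67]: sample 3 = 80.49 < LCL; sample 4 = 77.31 < LCL; sample 7 = 79.36 < LCL.

3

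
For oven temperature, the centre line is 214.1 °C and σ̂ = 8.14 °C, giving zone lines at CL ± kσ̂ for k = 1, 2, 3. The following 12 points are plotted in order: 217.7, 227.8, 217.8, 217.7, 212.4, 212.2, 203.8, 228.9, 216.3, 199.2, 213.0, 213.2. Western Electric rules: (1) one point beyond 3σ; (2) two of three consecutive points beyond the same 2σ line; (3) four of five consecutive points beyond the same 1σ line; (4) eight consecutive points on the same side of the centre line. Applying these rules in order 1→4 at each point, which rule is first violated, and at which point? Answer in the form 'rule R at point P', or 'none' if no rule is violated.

Zone of each point (C = within 1σ̂, B = 1σ̂–2σ̂, A = 2σ̂–3σ̂, * = beyond 3σ̂; sign = side of CL): 1:+C, 2:+B, 3:+C, 4:+C, 5:-C, 6:-C, 7:-B, 8:+B, 9:+C, 10:-B, 11:-C, 12:-C
No rule fires across all 12 points.

none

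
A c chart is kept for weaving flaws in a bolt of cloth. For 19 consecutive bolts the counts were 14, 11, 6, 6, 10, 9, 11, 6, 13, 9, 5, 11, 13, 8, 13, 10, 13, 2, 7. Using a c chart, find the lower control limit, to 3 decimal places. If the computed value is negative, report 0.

c̄ = (14 + 11 + 6 + 6 + 10 + 9 + 11 + 6 + 13 + 9 + 5 + 11 + 13 + 8 + 13 + 10 + 13 + 2 + 7) / 19 = 177 / 19 = 9.3158
LCL = c̄ − 3√c̄ = 9.3158 − 3 × 3.0522 = 0.1593

0.159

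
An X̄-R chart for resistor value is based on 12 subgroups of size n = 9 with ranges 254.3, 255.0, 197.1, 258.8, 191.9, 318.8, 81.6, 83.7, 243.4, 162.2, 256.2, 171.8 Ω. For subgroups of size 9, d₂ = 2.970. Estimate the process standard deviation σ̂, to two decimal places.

R̄ = (254.3 + 255.0 + 197.1 + 258.8 + 191.9 + 318.8 + 81.6 + 83.7 + 243.4 + 162.2 + 256.2 + 171.8) / 12 = 206.2333
σ̂ = R̄ / d₂ = 206.2333 / 2.970 = 69.4388

69.44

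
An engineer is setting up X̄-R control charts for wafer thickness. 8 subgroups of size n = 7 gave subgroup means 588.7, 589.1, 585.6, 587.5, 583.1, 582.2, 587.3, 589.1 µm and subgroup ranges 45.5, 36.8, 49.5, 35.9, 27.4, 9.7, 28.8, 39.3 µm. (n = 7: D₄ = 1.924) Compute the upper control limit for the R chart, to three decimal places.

65.632

R̄ = (45.5 + 36.8 + 49.5 + 35.9 + 27.4 + 9.7 + 28.8 + 39.3) / 8 = 272.9000 / 8 = 34.1125
UCL_R = D₄·R̄ = 1.924 × 34.1125 = 65.6324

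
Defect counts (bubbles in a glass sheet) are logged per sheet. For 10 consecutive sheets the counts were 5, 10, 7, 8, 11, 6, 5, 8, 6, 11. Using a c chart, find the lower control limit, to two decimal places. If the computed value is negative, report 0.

c̄ = (5 + 10 + 7 + 8 + 11 + 6 + 5 + 8 + 6 + 11) / 10 = 77 / 10 = 7.7000
LCL = c̄ − 3√c̄ = 7.7000 − 3 × 2.7749 = -0.6247 → 0 (cannot be negative)

0.00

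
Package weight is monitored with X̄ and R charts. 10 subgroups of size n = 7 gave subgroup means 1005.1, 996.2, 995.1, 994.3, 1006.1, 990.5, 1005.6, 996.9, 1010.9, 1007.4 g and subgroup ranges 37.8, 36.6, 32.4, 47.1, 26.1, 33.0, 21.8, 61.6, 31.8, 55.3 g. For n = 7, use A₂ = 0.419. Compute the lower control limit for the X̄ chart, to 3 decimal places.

X̄̄ = (1005.1 + 996.2 + 995.1 + 994.3 + 1006.1 + 990.5 + 1005.6 + 996.9 + 1010.9 + 1007.4) / 10 = 10008.1000 / 10 = 1000.8100
R̄ = (37.8 + 36.6 + 32.4 + 47.1 + 26.1 + 33.0 + 21.8 + 61.6 + 31.8 + 55.3) / 10 = 383.5000 / 10 = 38.3500
LCL = X̄̄ − A₂·R̄ = 1000.8100 − 0.419 × 38.3500 = 984.7414

984.741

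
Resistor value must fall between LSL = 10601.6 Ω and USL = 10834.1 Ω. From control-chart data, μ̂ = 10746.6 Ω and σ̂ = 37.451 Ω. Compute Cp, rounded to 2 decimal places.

1.03

Cp = (USL − LSL) / (6σ̂) = (10834.1 − 10601.6) / (6 × 37.451) = 232.5000 / 224.7060 = 1.0347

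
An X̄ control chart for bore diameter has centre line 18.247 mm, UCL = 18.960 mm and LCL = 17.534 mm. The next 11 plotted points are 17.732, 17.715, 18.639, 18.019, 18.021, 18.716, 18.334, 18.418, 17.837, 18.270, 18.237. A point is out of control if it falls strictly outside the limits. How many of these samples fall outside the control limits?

0

All 11 points lie within [17.534, 18.960].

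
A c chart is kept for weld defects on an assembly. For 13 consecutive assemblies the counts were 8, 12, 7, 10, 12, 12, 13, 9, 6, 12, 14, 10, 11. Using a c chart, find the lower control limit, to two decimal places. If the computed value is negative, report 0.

c̄ = (8 + 12 + 7 + 10 + 12 + 12 + 13 + 9 + 6 + 12 + 14 + 10 + 11) / 13 = 136 / 13 = 10.4615
LCL = c̄ − 3√c̄ = 10.4615 − 3 × 3.2344 = 0.7582

0.76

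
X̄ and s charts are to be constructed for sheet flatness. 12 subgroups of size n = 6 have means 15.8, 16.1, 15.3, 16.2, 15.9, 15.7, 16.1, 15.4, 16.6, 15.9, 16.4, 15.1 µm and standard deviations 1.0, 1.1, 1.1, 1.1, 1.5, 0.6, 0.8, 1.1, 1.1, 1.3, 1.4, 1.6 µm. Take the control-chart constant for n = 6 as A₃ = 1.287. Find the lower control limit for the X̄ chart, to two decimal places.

14.41

X̄̄ = (15.8 + 16.1 + 15.3 + 16.2 + 15.9 + 15.7 + 16.1 + 15.4 + 16.6 + 15.9 + 16.4 + 15.1) / 12 = 15.8750
s̄ = (1.0 + 1.1 + 1.1 + 1.1 + 1.5 + 0.6 + 0.8 + 1.1 + 1.1 + 1.3 + 1.4 + 1.6) / 12 = 1.1417
LCL = X̄̄ − A₃·s̄ = 15.8750 − 1.287 × 1.1417 = 14.4057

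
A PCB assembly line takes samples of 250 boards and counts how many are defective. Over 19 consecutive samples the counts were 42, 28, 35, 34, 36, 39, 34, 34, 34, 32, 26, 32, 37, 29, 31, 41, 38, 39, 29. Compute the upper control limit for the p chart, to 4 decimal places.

0.2021

p̄ = Σdᵢ / (k·n) = 650 / (19 × 250) = 0.13684
UCL = p̄ + 3·√(p̄(1−p̄)/n) = 0.13684 + 3 × √(0.13684×0.86316/250) = 0.13684 + 3 × 0.02174 = 0.20205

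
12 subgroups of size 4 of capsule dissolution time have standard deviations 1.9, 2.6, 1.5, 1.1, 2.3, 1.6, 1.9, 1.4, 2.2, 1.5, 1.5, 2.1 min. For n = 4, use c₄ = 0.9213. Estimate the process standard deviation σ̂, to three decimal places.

s̄ = (1.9 + 2.6 + 1.5 + 1.1 + 2.3 + 1.6 + 1.9 + 1.4 + 2.2 + 1.5 + 1.5 + 2.1) / 12 = 1.8000
σ̂ = s̄ / c₄ = 1.8000 / 0.9213 = 1.9538

1.954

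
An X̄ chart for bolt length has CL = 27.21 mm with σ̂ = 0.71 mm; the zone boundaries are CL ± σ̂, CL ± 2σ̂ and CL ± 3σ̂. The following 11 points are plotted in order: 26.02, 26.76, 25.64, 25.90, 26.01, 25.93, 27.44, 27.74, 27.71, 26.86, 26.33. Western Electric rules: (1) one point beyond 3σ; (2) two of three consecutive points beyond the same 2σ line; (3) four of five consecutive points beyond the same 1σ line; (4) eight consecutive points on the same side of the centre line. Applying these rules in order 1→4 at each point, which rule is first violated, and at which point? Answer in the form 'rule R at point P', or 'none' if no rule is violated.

rule 3 at point 5

Zone of each point (C = within 1σ̂, B = 1σ̂–2σ̂, A = 2σ̂–3σ̂, * = beyond 3σ̂; sign = side of CL): 1:-B, 2:-C, 3:-A, 4:-B, 5:-B, 6:-B, 7:+C, 8:+C, 9:+C, 10:-C, 11:-B
Rule 3 (four of five consecutive points beyond the same 1σ limit) is satisfied at point 5.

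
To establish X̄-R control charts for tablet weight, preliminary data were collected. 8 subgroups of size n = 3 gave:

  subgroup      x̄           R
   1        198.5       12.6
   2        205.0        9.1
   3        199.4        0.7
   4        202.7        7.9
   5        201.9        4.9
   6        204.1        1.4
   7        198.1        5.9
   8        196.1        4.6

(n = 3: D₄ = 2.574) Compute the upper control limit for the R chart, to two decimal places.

R̄ = (12.6 + 9.1 + 0.7 + 7.9 + 4.9 + 1.4 + 5.9 + 4.6) / 8 = 47.1000 / 8 = 5.8875
UCL_R = D₄·R̄ = 2.574 × 5.8875 = 15.1544

15.15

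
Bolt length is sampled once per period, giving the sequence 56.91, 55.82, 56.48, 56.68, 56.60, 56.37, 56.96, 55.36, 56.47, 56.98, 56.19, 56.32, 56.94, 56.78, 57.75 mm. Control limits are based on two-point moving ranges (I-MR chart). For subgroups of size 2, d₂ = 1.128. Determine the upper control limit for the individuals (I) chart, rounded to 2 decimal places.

58.23

X̄ = (56.91 + 55.82 + 56.48 + 56.68 + 56.60 + 56.37 + 56.96 + 55.36 + 56.47 + 56.98 + 56.19 + 56.32 + 56.94 + 56.78 + 57.75) / 15 = 56.5740
Moving ranges: 1.09, 0.66, 0.20, 0.08, 0.23, 0.59, 1.60, 1.11, 0.51, 0.79, 0.13, 0.62, 0.16, 0.97; M̄R̄ = 8.7400 / 14 = 0.6243
UCL = X̄ + 3·M̄R̄/d₂ = 56.5740 + 3 × 0.6243 / 1.128 = 58.2343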